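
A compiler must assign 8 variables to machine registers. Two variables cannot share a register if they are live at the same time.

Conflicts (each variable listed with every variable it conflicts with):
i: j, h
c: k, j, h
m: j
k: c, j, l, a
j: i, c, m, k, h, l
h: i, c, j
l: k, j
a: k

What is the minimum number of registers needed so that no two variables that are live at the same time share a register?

3

i, j, h are mutually in conflict, so at least 3 registers are needed.
3 registers suffice: register 1 → {j, a}; register 2 → {m, k, h}; register 3 → {i, c, l}. Each listed conflict is separated.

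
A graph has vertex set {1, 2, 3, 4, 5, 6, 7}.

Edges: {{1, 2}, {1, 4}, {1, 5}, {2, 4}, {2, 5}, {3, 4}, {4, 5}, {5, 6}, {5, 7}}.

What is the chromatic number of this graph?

4

1, 2, 4, 5 are pairwise adjacent (a clique of size 4), so at least 4 colors are needed.
4 colors suffice: color a → {3, 5}; color b → {4, 6, 7}; color c → {1}; color d → {2}. Every edge joins two different colors.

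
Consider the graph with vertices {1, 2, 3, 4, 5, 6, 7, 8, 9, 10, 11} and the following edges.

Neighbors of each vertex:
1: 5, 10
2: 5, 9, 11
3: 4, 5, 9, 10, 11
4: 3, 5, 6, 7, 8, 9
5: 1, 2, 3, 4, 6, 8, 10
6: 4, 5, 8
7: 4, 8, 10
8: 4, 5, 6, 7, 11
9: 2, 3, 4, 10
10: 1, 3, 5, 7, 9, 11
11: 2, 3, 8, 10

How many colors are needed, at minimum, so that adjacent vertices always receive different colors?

4

4, 5, 6, 8 are mutually adjacent (a clique of size 4), so at least 4 colors are needed.
4 colors suffice: color red → {5, 7, 9, 11}; color blue → {2, 4, 10}; color green → {1, 3, 8}; color yellow → {6}. Each edge has distinct colors on its endpoints.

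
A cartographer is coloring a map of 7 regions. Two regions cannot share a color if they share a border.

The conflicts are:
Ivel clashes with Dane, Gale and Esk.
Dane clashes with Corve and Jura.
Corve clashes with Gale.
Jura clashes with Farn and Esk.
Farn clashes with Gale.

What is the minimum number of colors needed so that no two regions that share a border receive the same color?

The cycle Gale-Corve-Dane-Jura-Farn-Gale has odd length 5, so it cannot be 2-colored; at least 3 colors are needed.
One proper 3-coloring: Ivel=2, Dane=1, Corve=2, Jura=2, Farn=3, Gale=1, Esk=1. No two conflicting regions share a color.

3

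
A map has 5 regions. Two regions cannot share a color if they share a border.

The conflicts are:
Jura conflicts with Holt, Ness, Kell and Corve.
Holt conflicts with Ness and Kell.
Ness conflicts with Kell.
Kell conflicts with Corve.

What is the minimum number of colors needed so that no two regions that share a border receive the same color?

4

Jura, Holt, Ness, Kell are mutually in conflict, so at least 4 colors are needed.
4 colors suffice: color 1 → {Jura}; color 2 → {Kell}; color 3 → {Ness, Corve}; color 4 → {Holt}. Each listed conflict is separated.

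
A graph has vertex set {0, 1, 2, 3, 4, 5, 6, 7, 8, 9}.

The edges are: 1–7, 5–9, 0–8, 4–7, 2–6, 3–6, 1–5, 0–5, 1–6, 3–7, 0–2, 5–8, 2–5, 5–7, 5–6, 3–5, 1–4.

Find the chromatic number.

2, 5, 6 form a triangle, so at least 3 colors are needed.
One proper 3-coloring: 0=blue, 1=green, 2=green, 3=green, 4=red, 5=red, 6=blue, 7=blue, 8=green, 9=blue. Every edge joins two different colors.

3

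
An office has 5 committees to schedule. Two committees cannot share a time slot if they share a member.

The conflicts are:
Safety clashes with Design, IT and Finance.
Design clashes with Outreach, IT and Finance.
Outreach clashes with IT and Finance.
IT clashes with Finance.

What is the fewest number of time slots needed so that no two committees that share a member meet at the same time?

Safety, Design, IT, Finance are mutually in conflict, so at least 4 time slots are needed.
Using 4 time slots: Safety=4, Design=1, Outreach=4, IT=3, Finance=2. Every pair that conflicts lands in different time slots.

4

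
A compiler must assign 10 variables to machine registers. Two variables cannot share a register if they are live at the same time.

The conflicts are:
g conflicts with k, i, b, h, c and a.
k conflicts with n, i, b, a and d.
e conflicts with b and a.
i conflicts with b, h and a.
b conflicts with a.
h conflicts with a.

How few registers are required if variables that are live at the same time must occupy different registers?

5

g, k, i, b, a pairwise conflict, so at least 5 registers are needed.
5 registers suffice: register 1 → {n, c, a, d}; register 2 → {g, e}; register 3 → {k, h}; register 4 → {i}; register 5 → {b}. No two conflicting variables share a register.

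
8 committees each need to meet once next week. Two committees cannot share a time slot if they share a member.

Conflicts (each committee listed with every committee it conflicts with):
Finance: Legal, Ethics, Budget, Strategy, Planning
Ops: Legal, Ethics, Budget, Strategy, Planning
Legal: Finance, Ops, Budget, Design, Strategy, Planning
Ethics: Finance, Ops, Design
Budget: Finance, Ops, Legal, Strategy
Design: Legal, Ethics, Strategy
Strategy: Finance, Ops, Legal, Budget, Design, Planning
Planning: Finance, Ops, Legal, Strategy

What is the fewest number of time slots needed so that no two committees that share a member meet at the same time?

Ops, Legal, Strategy, Planning are mutually in conflict, so at least 4 time slots are needed.
A valid assignment using 4 time slots: Finance=3, Ops=3, Legal=1, Ethics=1, Budget=4, Design=3, Strategy=2, Planning=4. Each listed conflict is separated.

4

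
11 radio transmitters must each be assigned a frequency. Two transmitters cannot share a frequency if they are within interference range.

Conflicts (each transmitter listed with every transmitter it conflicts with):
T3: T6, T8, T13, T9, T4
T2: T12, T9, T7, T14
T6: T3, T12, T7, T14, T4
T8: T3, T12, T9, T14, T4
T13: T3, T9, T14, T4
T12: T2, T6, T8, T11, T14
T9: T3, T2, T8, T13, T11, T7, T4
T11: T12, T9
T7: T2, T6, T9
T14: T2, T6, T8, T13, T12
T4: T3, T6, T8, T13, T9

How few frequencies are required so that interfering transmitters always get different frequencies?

T3, T13, T9, T4 pairwise conflict, so at least 4 frequencies are needed.
4 frequencies suffice: frequency 1 → {T12, T9}; frequency 2 → {T11, T7, T14, T4}; frequency 3 → {T3, T2}; frequency 4 → {T6, T8, T13}. Each listed conflict is separated.

4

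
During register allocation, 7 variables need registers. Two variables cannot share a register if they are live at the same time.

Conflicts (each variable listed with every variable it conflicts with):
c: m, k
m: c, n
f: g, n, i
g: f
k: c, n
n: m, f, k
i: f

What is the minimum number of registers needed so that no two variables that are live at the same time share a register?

m and n conflict, so at least 2 registers are needed.
Using 2 registers: c=1, m=2, f=2, g=1, k=2, n=1, i=1. Every pair that conflicts lands in different registers.

2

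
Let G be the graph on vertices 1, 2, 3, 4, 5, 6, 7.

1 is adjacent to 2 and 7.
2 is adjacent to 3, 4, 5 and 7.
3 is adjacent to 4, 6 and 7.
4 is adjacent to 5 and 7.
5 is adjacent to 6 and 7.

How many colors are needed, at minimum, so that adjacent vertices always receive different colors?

4

2, 3, 4, 7 are mutually adjacent (a clique of size 4), so at least 4 colors are needed.
4 colors suffice: color a → {2, 6}; color b → {7}; color c → {1, 4}; color d → {3, 5}. Each edge has distinct colors on its endpoints.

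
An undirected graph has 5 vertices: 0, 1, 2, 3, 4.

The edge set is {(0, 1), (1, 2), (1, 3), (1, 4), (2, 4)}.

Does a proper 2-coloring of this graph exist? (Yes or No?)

1, 2, 4 are mutually adjacent, so at least 3 colors are needed.
So 2 colors are not enough.

No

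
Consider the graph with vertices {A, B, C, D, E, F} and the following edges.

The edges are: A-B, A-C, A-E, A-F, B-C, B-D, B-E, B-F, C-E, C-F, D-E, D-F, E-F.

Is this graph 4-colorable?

No

A, B, C, E, F form a clique, so at least 5 colors are needed.
So 4 colors are not enough.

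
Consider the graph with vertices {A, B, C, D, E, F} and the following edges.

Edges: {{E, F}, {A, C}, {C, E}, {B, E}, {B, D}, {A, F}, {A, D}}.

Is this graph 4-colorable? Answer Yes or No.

Yes

The chromatic number is 3. The cycle C-A-D-B-E-C has odd length 5, so it cannot be 2-colored; at least 3 colors are needed.
One proper 3-coloring: A=red, B=green, C=blue, D=blue, E=red, F=blue.
Since 4 ≥ 3, a proper 4-coloring certainly exists.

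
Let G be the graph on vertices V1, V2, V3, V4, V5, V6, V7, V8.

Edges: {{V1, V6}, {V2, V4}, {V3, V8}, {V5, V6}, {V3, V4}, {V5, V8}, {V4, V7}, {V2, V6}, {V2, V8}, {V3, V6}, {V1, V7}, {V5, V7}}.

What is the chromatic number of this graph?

The cycle V6-V1-V7-V4-V3-V6 has odd length 5, so it cannot be 2-colored; at least 3 colors are needed.
3 colors suffice: color R → {V6, V7, V8}; color B → {V1, V2, V3, V5}; color G → {V4}. Each edge has distinct colors on its endpoints.

3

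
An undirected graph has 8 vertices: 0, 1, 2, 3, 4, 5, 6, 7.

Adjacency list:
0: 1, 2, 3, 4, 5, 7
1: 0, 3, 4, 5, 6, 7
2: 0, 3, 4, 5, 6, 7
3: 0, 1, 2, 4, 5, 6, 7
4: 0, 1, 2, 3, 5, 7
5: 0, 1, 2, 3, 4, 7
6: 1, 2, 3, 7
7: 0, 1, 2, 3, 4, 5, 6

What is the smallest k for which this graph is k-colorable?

6

0, 2, 3, 4, 5, 7 are pairwise adjacent (a clique of size 6), so at least 6 colors are needed.
One proper 6-coloring: 0=e, 1=c, 2=c, 3=a, 4=d, 5=f, 6=d, 7=b. Each edge has distinct colors on its endpoints.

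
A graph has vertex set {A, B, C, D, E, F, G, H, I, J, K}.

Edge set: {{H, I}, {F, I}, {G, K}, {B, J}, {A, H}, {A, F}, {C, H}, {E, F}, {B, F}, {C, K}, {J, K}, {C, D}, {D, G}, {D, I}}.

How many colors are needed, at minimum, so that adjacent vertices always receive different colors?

The cycle K-G-D-I-F-B-J-K has odd length 7, so it cannot be 2-colored; at least 3 colors are needed.
3 colors suffice: A=2, B=3, C=2, D=1, E=2, F=1, G=2, H=1, I=2, J=2, K=1. Each edge has distinct colors on its endpoints.

3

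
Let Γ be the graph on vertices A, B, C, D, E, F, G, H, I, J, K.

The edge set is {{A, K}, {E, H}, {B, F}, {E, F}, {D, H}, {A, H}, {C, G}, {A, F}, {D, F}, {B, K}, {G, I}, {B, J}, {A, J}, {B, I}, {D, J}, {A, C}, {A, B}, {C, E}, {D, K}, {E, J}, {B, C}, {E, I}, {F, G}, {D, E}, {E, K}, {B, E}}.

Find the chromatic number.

3

D, E, J are pairwise adjacent, so at least 3 colors are needed.
A valid assignment using 3 colors: A=red, B=blue, C=green, D=blue, E=red, F=green, G=red, H=green, I=green, J=green, K=green. No two adjacent vertices share a color.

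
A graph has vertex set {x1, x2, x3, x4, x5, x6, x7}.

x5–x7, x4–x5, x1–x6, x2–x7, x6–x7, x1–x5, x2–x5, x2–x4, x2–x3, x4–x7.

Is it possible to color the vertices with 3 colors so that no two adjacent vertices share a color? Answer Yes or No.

x2, x4, x5, x7 form a clique, so at least 4 colors are needed.
So 3 colors are not enough.

No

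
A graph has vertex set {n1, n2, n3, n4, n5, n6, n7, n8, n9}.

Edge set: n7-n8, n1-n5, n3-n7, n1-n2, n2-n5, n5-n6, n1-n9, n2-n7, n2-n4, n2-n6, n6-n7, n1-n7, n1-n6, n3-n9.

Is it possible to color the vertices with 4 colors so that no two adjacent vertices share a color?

Yes

The chromatic number is 4. n1, n2, n5, n6 are mutually adjacent (a clique of size 4), so at least 4 colors are needed.
A valid assignment using 4 colors: n1=1, n2=2, n3=1, n4=1, n5=3, n6=4, n7=3, n8=1, n9=2.
That is already a proper 4-coloring.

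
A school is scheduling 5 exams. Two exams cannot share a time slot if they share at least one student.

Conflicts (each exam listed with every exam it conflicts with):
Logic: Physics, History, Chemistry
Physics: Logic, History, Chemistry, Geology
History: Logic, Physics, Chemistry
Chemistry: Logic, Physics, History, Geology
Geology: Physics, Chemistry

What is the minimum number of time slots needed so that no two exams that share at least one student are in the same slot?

Logic, Physics, History, Chemistry all conflict with each other, so at least 4 time slots are needed.
4 time slots suffice: Logic=4, Physics=1, History=3, Chemistry=2, Geology=3. Every pair that conflicts lands in different time slots.

4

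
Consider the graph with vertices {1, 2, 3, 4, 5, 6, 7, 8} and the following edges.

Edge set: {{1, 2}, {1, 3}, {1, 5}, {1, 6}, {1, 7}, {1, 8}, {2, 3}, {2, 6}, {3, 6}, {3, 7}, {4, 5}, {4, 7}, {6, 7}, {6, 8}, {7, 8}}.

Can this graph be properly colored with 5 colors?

Yes

The chromatic number is 4. 1, 3, 6, 7 are pairwise adjacent (a clique of size 4), so at least 4 colors are needed.
One proper 4-coloring: 1=red, 2=green, 3=yellow, 4=red, 5=blue, 6=blue, 7=green, 8=yellow.
Since 5 ≥ 4, a proper 5-coloring certainly exists.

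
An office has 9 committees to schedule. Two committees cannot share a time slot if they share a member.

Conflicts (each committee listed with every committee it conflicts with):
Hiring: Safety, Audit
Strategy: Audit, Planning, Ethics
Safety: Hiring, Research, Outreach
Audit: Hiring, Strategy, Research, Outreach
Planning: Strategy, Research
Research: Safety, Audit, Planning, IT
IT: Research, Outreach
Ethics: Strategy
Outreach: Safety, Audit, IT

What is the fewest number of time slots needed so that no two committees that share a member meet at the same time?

2

Audit and Research conflict, so at least 2 time slots are needed.
2 time slots suffice: time slot 1 → {Safety, Audit, Planning, IT, Ethics}; time slot 2 → {Hiring, Strategy, Research, Outreach}. Each listed conflict is separated.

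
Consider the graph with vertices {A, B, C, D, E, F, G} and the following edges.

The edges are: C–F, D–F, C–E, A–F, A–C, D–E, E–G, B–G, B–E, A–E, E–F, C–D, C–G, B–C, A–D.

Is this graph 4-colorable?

No

A, C, D, E, F are mutually adjacent (a clique of size 5), so at least 5 colors are needed.
So 4 colors are not enough.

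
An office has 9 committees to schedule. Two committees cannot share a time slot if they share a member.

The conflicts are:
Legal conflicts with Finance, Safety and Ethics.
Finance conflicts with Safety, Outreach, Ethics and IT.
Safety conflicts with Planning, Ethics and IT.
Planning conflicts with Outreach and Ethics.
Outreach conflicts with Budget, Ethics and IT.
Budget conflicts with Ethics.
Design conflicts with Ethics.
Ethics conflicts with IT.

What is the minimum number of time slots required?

Finance, Outreach, Ethics, IT are mutually in conflict, so at least 4 time slots are needed.
Using 4 time slots: Legal=4, Finance=3, Safety=2, Planning=3, Outreach=2, Budget=3, Design=2, Ethics=1, IT=4. Every pair that conflicts lands in different time slots.

4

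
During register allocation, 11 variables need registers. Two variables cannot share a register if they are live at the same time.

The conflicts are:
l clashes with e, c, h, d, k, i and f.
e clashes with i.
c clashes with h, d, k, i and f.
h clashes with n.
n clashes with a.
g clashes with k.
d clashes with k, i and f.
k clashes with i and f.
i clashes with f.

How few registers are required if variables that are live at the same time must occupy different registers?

6

l, c, d, k, i, f all conflict with each other, so at least 6 registers are needed.
6 registers suffice: register 1 → {l, n, g}; register 2 → {h, i, a}; register 3 → {e, c}; register 4 → {k}; register 5 → {f}; register 6 → {d}. Each listed conflict is separated.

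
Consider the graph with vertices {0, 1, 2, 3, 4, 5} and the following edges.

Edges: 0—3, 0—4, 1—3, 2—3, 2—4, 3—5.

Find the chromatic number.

2

2 and 4 are adjacent, so at least 2 colors are needed.
One proper 2-coloring: 0=b, 1=b, 2=b, 3=a, 4=a, 5=b. Every edge joins two different colors.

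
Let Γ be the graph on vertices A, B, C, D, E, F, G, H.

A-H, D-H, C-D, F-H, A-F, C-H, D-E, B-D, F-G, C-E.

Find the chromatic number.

C, D, E are mutually adjacent, so at least 3 colors are needed.
One proper 3-coloring: A=green, B=blue, C=green, D=red, E=blue, F=red, G=blue, H=blue. No two adjacent vertices share a color.

3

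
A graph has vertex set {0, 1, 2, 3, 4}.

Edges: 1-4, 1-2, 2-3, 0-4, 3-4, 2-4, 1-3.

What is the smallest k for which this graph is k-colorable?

4

1, 2, 3, 4 are mutually adjacent (a clique of size 4), so at least 4 colors are needed.
4 colors suffice: color red → {4}; color blue → {0, 1}; color green → {2}; color yellow → {3}. Each edge has distinct colors on its endpoints.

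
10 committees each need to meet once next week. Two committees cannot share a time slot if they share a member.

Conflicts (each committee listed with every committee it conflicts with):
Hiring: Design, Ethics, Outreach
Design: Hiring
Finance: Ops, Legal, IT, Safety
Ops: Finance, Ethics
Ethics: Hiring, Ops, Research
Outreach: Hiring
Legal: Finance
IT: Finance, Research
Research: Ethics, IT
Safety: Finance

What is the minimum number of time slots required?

The cycle Ops-Ethics-Research-IT-Finance-Ops has odd length 5, so it cannot be 2-colored; at least 3 time slots are needed.
A valid assignment using 3 time slots: Hiring=1, Design=2, Finance=1, Ops=3, Ethics=2, Outreach=2, Legal=2, IT=2, Research=1, Safety=2. Each listed conflict is separated.

3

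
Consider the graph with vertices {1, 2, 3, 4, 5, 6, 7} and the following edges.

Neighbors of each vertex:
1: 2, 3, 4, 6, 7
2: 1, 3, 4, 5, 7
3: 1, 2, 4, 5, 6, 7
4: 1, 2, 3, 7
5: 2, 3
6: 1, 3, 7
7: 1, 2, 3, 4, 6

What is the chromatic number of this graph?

5

1, 2, 3, 4, 7 are pairwise adjacent (a clique of size 5), so at least 5 colors are needed.
5 colors suffice: 1=c, 2=b, 3=a, 4=e, 5=c, 6=b, 7=d. Every edge joins two different colors.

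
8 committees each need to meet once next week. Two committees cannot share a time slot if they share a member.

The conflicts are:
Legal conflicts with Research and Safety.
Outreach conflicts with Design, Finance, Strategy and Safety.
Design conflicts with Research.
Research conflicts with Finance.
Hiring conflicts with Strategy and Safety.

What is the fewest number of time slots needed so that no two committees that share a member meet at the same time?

The cycle Research-Finance-Outreach-Safety-Legal-Research has odd length 5, so it cannot be 2-colored; at least 3 time slots are needed.
A valid assignment using 3 time slots: Legal=3, Outreach=1, Design=2, Research=1, Hiring=1, Finance=2, Strategy=2, Safety=2. No two conflicting committees share a time slot.

3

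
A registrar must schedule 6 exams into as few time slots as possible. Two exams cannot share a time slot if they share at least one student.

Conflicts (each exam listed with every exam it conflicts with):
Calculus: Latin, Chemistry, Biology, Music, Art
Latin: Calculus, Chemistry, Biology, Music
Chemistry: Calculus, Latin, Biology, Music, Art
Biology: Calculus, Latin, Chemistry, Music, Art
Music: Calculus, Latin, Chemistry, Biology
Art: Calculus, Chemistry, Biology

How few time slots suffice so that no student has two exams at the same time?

Calculus, Latin, Chemistry, Biology, Music pairwise conflict, so at least 5 time slots are needed.
5 time slots suffice: time slot 1 → {Biology}; time slot 2 → {Chemistry}; time slot 3 → {Calculus}; time slot 4 → {Latin, Art}; time slot 5 → {Music}. No two conflicting exams share a time slot.

5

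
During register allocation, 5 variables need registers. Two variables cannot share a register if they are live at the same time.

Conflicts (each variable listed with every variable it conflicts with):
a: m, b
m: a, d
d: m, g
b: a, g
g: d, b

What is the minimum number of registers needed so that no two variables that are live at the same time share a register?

3

The cycle b-a-m-d-g-b has odd length 5, so it cannot be 2-colored; at least 3 registers are needed.
3 registers suffice: register 1 → {m, b}; register 2 → {a, g}; register 3 → {d}. Every pair that conflicts lands in different registers.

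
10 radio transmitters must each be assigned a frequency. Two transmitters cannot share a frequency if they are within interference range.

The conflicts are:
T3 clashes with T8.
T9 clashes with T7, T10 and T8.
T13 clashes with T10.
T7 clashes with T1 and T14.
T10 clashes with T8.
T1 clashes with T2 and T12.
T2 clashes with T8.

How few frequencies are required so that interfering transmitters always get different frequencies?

T9, T10, T8 are mutually in conflict, so at least 3 frequencies are needed.
Using 3 frequencies: T3=2, T9=2, T13=1, T7=1, T10=3, T1=2, T2=3, T12=1, T8=1, T14=2. Each listed conflict is separated.

3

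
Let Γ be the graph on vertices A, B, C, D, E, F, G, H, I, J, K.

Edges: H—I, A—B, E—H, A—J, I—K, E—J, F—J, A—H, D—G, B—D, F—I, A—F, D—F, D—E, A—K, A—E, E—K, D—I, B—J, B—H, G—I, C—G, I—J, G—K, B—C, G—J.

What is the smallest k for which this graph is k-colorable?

3

A, B, H are mutually adjacent, so at least 3 colors are needed.
A valid assignment using 3 colors: A=1, B=3, C=1, D=2, E=3, F=3, G=3, H=2, I=1, J=2, K=2. No two adjacent vertices share a color.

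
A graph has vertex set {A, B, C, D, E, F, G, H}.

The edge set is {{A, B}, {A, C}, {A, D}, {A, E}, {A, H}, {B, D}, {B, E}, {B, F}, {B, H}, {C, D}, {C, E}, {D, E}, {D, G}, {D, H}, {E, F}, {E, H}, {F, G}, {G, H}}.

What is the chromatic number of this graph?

A, B, D, E, H are pairwise adjacent (a clique of size 5), so at least 5 colors are needed.
5 colors suffice: color 1 → {E, G}; color 2 → {D, F}; color 3 → {B, C}; color 4 → {H}; color 5 → {A}. Each edge has distinct colors on its endpoints.

5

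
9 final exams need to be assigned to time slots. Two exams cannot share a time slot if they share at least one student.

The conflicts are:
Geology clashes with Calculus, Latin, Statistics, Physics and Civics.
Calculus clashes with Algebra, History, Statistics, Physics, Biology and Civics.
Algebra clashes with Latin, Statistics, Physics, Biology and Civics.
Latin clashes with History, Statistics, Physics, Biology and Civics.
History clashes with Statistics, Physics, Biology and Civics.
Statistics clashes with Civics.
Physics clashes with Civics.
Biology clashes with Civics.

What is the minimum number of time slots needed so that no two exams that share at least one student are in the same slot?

4

Algebra, Latin, Biology, Civics are mutually in conflict, so at least 4 time slots are needed.
A valid assignment using 4 time slots: Geology=3, Calculus=2, Algebra=3, Latin=2, History=3, Statistics=4, Physics=4, Biology=4, Civics=1. No two conflicting exams share a time slot.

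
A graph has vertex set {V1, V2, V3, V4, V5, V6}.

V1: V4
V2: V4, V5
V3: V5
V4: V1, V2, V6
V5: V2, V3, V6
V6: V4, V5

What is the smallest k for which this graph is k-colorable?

2

V3 and V5 are adjacent, so at least 2 colors are needed.
A valid assignment using 2 colors: V1=2, V2=2, V3=2, V4=1, V5=1, V6=2. Each edge has distinct colors on its endpoints.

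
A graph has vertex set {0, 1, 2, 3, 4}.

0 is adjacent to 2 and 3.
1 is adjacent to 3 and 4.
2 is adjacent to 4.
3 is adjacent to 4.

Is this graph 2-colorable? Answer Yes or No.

1, 3, 4 are mutually adjacent, so at least 3 colors are needed.
So 2 colors are not enough.

No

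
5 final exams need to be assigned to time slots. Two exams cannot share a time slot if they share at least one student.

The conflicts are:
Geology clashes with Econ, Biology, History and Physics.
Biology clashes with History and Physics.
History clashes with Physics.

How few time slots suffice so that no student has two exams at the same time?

4

Geology, Biology, History, Physics are mutually in conflict, so at least 4 time slots are needed.
Using 4 time slots: Geology=1, Econ=2, Biology=3, History=2, Physics=4. No two conflicting exams share a time slot.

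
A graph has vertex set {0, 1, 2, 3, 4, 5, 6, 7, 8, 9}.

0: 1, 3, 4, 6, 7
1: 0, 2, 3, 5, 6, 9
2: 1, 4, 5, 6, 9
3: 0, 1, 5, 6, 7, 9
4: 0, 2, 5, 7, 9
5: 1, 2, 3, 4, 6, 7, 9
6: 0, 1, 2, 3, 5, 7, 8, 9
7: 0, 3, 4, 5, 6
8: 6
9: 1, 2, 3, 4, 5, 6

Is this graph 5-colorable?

The chromatic number is 5. 1, 3, 5, 6, 9 are pairwise adjacent (a clique of size 5), so at least 5 colors are needed.
5 colors suffice: color red → {4, 6}; color blue → {0, 5, 8}; color green → {2, 3}; color yellow → {7, 9}; color purple → {1}.
That is already a proper 5-coloring.

Yes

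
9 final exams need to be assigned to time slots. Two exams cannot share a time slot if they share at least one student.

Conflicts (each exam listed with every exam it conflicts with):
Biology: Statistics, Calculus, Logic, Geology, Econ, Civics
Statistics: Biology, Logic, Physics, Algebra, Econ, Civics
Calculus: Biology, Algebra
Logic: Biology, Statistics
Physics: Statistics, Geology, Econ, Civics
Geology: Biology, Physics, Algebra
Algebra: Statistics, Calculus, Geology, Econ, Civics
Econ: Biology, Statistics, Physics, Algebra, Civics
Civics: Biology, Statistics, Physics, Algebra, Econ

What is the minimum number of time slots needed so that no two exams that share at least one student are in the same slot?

4

Statistics, Algebra, Econ, Civics pairwise conflict, so at least 4 time slots are needed.
4 time slots suffice: time slot 1 → {Statistics, Calculus, Geology}; time slot 2 → {Biology, Physics, Algebra}; time slot 3 → {Logic, Econ}; time slot 4 → {Civics}. Each listed conflict is separated.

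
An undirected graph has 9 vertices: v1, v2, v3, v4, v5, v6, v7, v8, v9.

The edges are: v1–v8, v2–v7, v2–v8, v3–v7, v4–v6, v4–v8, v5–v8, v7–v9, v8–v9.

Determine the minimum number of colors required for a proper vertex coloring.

v2 and v7 are adjacent, so at least 2 colors are needed.
2 colors suffice: color 1 → {v6, v7, v8}; color 2 → {v1, v2, v3, v4, v5, v9}. Each edge has distinct colors on its endpoints.

2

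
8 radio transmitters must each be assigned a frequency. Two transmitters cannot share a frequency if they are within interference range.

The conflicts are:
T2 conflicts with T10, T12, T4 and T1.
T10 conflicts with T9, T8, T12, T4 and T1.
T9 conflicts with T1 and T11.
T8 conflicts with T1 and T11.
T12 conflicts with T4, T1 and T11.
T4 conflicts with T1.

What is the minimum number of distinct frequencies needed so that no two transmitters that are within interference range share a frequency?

5

T2, T10, T12, T4, T1 pairwise conflict, so at least 5 frequencies are needed.
Using 5 frequencies: T2=4, T10=1, T9=3, T8=3, T12=3, T4=5, T1=2, T11=1. No two conflicting transmitters share a frequency.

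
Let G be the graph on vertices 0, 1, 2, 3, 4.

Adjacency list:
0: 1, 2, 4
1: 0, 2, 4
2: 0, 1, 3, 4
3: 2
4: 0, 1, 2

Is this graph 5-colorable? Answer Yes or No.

Yes

The chromatic number is 4. 0, 1, 2, 4 are pairwise adjacent (a clique of size 4), so at least 4 colors are needed.
A valid assignment using 4 colors: 0=yellow, 1=blue, 2=red, 3=blue, 4=green.
Since 5 ≥ 4, a proper 5-coloring certainly exists.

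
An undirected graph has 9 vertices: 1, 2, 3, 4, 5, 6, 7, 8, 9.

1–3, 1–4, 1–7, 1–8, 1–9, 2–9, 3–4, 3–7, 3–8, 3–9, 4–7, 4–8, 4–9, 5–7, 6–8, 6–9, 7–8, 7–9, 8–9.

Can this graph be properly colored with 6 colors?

Yes

The chromatic number is 6. 1, 3, 4, 7, 8, 9 are pairwise adjacent (a clique of size 6), so at least 6 colors are needed.
6 colors suffice: color red → {5, 9}; color blue → {2, 6, 7}; color green → {8}; color yellow → {3}; color purple → {1}; color orange → {4}.
That is already a proper 6-coloring.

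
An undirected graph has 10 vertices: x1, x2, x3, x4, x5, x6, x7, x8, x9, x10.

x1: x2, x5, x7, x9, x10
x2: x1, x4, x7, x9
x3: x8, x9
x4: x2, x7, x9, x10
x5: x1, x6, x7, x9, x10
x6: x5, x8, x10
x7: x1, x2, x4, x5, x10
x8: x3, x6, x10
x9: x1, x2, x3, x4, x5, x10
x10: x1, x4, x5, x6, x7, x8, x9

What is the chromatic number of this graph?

x1, x5, x7, x10 are pairwise adjacent (a clique of size 4), so at least 4 colors are needed.
4 colors suffice: color red → {x2, x3, x10}; color blue → {x7, x8, x9}; color green → {x4, x5}; color yellow → {x1, x6}. Each edge has distinct colors on its endpoints.

4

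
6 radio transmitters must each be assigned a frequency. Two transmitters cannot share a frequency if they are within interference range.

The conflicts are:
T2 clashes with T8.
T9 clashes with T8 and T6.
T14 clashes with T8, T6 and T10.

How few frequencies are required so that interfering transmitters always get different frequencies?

T14 and T10 conflict, so at least 2 frequencies are needed.
2 frequencies suffice: frequency 1 → {T2, T9, T14}; frequency 2 → {T8, T6, T10}. No two conflicting transmitters share a frequency.

2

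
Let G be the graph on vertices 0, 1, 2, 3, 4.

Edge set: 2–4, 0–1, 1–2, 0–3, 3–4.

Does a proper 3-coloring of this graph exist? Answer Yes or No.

Yes

The chromatic number is 3. The cycle 3-0-1-2-4-3 has odd length 5, so it cannot be 2-colored; at least 3 colors are needed.
3 colors suffice: 0=b, 1=a, 2=b, 3=c, 4=a.
That is already a proper 3-coloring.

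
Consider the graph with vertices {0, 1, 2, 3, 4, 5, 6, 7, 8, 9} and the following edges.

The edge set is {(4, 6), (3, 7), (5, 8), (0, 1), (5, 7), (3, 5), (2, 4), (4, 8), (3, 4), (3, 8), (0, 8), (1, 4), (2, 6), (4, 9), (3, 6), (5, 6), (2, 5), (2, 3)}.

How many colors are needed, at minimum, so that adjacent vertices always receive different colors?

2, 3, 4, 6 form a clique, so at least 4 colors are needed.
4 colors suffice: color a → {0, 3, 9}; color b → {4, 5}; color c → {1, 6, 7, 8}; color d → {2}. Every edge joins two different colors.

4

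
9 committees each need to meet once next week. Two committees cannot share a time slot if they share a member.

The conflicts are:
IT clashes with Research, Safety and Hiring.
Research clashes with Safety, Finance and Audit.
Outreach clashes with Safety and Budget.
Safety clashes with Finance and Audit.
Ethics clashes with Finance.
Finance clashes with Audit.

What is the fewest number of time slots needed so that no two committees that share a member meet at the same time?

4

Research, Safety, Finance, Audit pairwise conflict, so at least 4 time slots are needed.
4 time slots suffice: time slot 1 → {Safety, Ethics, Budget, Hiring}; time slot 2 → {IT, Outreach, Finance}; time slot 3 → {Research}; time slot 4 → {Audit}. Each listed conflict is separated.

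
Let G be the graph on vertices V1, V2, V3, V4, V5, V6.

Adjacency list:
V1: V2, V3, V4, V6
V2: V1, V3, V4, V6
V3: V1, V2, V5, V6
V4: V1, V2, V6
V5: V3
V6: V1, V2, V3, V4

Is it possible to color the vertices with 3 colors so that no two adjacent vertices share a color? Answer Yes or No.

V1, V2, V4, V6 are mutually adjacent (a clique of size 4), so at least 4 colors are needed.
So 3 colors are not enough.

No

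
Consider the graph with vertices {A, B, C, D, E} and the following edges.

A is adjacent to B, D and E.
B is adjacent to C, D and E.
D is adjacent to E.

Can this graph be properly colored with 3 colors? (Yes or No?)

No

A, B, D, E form a clique, so at least 4 colors are needed.
So 3 colors are not enough.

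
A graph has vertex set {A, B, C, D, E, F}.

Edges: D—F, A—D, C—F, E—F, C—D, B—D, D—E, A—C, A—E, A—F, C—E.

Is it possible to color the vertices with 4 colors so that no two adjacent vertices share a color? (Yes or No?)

A, C, D, E, F are mutually adjacent (a clique of size 5), so at least 5 colors are needed.
So 4 colors are not enough.

No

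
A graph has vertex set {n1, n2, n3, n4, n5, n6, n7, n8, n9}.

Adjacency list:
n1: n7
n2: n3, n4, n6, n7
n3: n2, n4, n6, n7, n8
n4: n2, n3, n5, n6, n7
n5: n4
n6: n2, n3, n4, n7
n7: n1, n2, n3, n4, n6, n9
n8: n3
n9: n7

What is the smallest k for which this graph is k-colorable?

n2, n3, n4, n6, n7 are pairwise adjacent (a clique of size 5), so at least 5 colors are needed.
A valid assignment using 5 colors: n1=blue, n2=yellow, n3=blue, n4=green, n5=red, n6=purple, n7=red, n8=red, n9=blue. Every edge joins two different colors.

5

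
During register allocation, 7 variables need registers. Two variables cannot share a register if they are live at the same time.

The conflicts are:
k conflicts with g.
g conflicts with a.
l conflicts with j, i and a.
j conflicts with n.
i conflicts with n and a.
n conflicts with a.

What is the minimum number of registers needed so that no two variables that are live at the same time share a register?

3

i, n, a are mutually in conflict, so at least 3 registers are needed.
3 registers suffice: register 1 → {k, j, a}; register 2 → {g, l, n}; register 3 → {i}. Every pair that conflicts lands in different registers.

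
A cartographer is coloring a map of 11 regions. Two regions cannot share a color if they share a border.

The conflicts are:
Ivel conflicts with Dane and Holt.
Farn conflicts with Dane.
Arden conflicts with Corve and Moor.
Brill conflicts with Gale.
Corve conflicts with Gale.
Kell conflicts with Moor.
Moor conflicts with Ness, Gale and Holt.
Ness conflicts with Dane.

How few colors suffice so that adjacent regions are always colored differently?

3

The cycle Dane-Ivel-Holt-Moor-Ness-Dane has odd length 5, so it cannot be 2-colored; at least 3 colors are needed.
A valid assignment using 3 colors: Ivel=3, Farn=2, Arden=2, Brill=1, Corve=1, Kell=2, Moor=1, Ness=2, Dane=1, Gale=2, Holt=2. No two conflicting regions share a color.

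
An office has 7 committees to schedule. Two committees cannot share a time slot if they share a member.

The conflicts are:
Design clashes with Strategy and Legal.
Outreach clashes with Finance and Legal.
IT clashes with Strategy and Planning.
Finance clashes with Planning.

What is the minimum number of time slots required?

3

The cycle Strategy-IT-Planning-Finance-Outreach-Legal-Design-Strategy has odd length 7, so it cannot be 2-colored; at least 3 time slots are needed.
3 time slots suffice: Design=1, Outreach=3, IT=1, Finance=1, Strategy=2, Legal=2, Planning=2. Every pair that conflicts lands in different time slots.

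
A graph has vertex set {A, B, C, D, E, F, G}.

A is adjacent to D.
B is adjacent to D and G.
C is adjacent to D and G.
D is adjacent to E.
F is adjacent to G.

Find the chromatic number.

C and G are adjacent, so at least 2 colors are needed.
One proper 2-coloring: A=blue, B=blue, C=blue, D=red, E=blue, F=blue, G=red. Each edge has distinct colors on its endpoints.

2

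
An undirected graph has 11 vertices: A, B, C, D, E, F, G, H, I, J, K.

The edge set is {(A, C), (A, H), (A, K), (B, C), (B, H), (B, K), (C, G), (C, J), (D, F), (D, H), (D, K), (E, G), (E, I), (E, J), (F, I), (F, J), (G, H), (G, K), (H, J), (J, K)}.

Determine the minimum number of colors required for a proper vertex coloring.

2

F and I are adjacent, so at least 2 colors are needed.
2 colors suffice: color 1 → {C, E, F, H, K}; color 2 → {A, B, D, G, I, J}. No two adjacent vertices share a color.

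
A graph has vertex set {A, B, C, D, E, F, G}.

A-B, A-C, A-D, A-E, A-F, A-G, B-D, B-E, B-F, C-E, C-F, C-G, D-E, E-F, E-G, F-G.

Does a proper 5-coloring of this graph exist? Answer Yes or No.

Yes

The chromatic number is 5. A, C, E, F, G are mutually adjacent (a clique of size 5), so at least 5 colors are needed.
5 colors suffice: color 1 → {E}; color 2 → {A}; color 3 → {D, F}; color 4 → {B, C}; color 5 → {G}.
That is already a proper 5-coloring.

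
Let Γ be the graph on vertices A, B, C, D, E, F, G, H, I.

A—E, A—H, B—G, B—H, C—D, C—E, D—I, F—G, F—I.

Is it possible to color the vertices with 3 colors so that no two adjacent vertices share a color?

Yes

The chromatic number is 3. The cycle B-H-A-E-C-D-I-F-G-B has odd length 9, so it cannot be 2-colored; at least 3 colors are needed.
A valid assignment using 3 colors: A=3, B=2, C=1, D=2, E=2, F=1, G=3, H=1, I=3.
That is already a proper 3-coloring.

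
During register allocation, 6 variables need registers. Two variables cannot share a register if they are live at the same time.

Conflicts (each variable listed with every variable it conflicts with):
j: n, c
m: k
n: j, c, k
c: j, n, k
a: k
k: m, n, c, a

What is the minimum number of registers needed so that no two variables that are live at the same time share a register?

j, n, c pairwise conflict, so at least 3 registers are needed.
3 registers suffice: register 1 → {j, k}; register 2 → {m, n, a}; register 3 → {c}. Each listed conflict is separated.

3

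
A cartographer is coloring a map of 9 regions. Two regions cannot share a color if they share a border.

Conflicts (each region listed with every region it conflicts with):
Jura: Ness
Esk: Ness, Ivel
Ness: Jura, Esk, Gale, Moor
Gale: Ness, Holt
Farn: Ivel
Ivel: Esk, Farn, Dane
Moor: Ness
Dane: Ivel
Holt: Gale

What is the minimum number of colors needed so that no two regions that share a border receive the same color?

Ness and Moor conflict, so at least 2 colors are needed.
2 colors suffice: color 1 → {Ness, Ivel, Holt}; color 2 → {Jura, Esk, Gale, Farn, Moor, Dane}. Each listed conflict is separated.

2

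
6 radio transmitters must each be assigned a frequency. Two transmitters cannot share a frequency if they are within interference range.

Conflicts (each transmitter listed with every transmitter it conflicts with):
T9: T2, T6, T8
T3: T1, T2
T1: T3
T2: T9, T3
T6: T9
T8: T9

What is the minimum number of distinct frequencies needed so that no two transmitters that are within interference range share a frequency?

T9 and T2 conflict, so at least 2 frequencies are needed.
Using 2 frequencies: T9=1, T3=1, T1=2, T2=2, T6=2, T8=2. Each listed conflict is separated.

2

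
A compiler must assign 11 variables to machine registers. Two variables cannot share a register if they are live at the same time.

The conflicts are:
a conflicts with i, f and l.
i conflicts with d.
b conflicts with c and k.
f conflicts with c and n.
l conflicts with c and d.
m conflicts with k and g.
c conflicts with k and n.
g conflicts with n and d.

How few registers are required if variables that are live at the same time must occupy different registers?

3

f, c, n all conflict with each other, so at least 3 registers are needed.
3 registers suffice: register 1 → {a, m, c, d}; register 2 → {i, l, k, n}; register 3 → {b, f, g}. No two conflicting variables share a register.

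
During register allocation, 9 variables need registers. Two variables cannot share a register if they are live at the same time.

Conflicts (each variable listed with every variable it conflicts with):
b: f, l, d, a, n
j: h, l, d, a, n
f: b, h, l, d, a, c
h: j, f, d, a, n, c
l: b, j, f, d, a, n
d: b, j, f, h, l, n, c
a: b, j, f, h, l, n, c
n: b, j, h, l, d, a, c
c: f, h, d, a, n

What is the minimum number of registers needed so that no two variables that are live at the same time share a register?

j, h, d, n pairwise conflict, so at least 4 registers are needed.
4 registers suffice: register 1 → {d, a}; register 2 → {f, n}; register 3 → {h, l}; register 4 → {b, j, c}. No two conflicting variables share a register.

4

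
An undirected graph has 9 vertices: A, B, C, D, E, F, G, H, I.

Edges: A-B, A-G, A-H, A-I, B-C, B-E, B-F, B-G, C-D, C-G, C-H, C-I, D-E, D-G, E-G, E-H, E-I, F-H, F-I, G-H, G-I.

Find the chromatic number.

C, G, H are pairwise adjacent, so at least 3 colors are needed.
3 colors suffice: color 1 → {F, G}; color 2 → {B, D, H, I}; color 3 → {A, C, E}. Every edge joins two different colors.

3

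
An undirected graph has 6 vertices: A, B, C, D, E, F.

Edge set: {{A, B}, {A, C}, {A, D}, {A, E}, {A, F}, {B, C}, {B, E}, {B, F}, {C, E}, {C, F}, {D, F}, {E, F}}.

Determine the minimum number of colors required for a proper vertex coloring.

A, B, C, E, F are pairwise adjacent (a clique of size 5), so at least 5 colors are needed.
A valid assignment using 5 colors: A=red, B=green, C=purple, D=green, E=yellow, F=blue. Each edge has distinct colors on its endpoints.

5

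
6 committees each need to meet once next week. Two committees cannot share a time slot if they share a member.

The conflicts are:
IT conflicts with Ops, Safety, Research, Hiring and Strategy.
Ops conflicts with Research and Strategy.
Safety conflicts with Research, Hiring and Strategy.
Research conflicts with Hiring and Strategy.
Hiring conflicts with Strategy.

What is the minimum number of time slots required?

IT, Safety, Research, Hiring, Strategy are mutually in conflict, so at least 5 time slots are needed.
5 time slots suffice: time slot 1 → {IT}; time slot 2 → {Strategy}; time slot 3 → {Research}; time slot 4 → {Ops, Hiring}; time slot 5 → {Safety}. No two conflicting committees share a time slot.

5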